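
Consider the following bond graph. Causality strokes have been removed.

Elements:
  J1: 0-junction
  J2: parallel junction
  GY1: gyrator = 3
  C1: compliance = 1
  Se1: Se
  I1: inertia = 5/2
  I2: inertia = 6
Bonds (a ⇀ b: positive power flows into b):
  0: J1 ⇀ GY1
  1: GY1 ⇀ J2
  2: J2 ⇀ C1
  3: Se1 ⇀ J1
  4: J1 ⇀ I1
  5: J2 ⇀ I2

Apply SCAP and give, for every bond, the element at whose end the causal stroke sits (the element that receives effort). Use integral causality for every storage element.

β0 |GY1
β1 |GY1
β2 |J2
β3 |J1
β4 |I1
β5 |I2

b3 →J1  (source Se1 imposes e)
b0 →GY1  (0-jn J1 has e-setter on 3)
b4 →I1  (common-e at J1 fixed by 3)
b1 →GY1  (GY GY1: same side as bond 0)
b2 →J2  (C1 outputs effort q/C1)
b5 →I2  (common-e at J2 fixed by 2)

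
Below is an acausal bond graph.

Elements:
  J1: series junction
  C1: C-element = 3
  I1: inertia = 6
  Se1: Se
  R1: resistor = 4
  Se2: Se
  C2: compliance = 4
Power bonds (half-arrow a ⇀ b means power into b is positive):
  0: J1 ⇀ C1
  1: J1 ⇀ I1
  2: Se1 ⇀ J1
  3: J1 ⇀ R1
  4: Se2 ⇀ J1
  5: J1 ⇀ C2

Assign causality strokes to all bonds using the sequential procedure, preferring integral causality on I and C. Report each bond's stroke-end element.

β2 →J1  (Se1 (Se) sets effort on bond)
β4 →J1  (source Se2 imposes e)
β0 →J1  (C1 integral (e out))
β1 →I1  (prefer integral on I1)
β3 →J1  (common-f at J1 fixed by 1)
β5 →J1  (1-jn J1 has f-setter on 1)

#0 |J1
#1 |I1
#2 |J1
#3 |J1
#4 |J1
#5 |J1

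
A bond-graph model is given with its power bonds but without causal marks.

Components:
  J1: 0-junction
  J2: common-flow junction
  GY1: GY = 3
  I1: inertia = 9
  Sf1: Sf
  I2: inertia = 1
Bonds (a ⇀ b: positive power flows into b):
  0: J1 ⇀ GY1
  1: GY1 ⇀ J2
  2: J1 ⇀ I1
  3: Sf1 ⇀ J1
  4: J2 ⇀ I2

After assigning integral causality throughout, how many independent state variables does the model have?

bond 3 |Sf1  (Sf1 fixes flow; stroke at Sf1)
bond 2 |I1  (I1 outputs flow p/I1)
bond 0 |J1  (J1 needs exactly one e-in)
bond 1 |J2  (GY1: gyrator matches bond 0)
bond 4 |I2  (J2: last free bond brings flow in)

2  (I1, I2 all integral)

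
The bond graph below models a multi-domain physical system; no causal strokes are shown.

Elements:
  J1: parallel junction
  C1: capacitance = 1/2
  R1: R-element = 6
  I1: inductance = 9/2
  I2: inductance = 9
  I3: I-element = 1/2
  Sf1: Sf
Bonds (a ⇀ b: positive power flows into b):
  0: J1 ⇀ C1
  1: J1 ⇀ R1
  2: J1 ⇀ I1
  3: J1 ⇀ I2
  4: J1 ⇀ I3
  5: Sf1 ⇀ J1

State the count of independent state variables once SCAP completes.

4  (C1, I1, I2, I3 all integral)

#5 |Sf1  (Sf1 (Sf) sets flow on bond)
#0 |J1  (prefer integral on C1)
#1 |R1  (J1 effort already set via bond 0)
#2 |I1  (0-jn J1 has e-setter on 0)
#3 |I2  (0-jn J1 has e-setter on 0)
#4 |I3  (common-e at J1 fixed by 0)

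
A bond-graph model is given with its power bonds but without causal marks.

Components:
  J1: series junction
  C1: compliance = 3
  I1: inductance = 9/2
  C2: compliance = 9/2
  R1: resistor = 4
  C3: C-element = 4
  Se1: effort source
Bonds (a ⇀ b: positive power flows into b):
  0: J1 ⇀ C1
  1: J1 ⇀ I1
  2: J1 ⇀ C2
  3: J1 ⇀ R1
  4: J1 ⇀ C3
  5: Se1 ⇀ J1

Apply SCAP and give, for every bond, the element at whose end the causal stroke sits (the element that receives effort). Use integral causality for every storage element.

b5 stroke→J1  (Se1: effort source, stroke at far end)
b0 stroke→J1  (C1 outputs effort q/C1)
b1 stroke→I1  (I1 integral (f out))
b2 stroke→J1  (J1 flow already set via bond 1)
b3 stroke→J1  (J1: bond 1 brought flow, rest push out)
b4 stroke→J1  (J1: bond 1 brought flow, rest push out)

#0 |J1
#1 |I1
#2 |J1
#3 |J1
#4 |J1
#5 |J1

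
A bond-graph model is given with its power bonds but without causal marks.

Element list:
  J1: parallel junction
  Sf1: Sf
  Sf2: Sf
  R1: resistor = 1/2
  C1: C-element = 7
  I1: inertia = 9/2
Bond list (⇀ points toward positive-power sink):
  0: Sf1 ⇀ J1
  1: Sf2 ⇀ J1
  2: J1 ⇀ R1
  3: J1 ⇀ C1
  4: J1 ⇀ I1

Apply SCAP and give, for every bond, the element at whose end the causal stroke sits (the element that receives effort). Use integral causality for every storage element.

#0 stroke at Sf1  (Sf1 fixes flow; stroke at Sf1)
#1 stroke at Sf2  (Sf2 fixes flow; stroke at Sf2)
#3 stroke at J1  (C1: C, integral causality)
#2 stroke at R1  (0-jn J1 has e-setter on 3)
#4 stroke at I1  (common-e at J1 fixed by 3)

#0 →Sf1
#1 →Sf2
#2 →R1
#3 →J1
#4 →I1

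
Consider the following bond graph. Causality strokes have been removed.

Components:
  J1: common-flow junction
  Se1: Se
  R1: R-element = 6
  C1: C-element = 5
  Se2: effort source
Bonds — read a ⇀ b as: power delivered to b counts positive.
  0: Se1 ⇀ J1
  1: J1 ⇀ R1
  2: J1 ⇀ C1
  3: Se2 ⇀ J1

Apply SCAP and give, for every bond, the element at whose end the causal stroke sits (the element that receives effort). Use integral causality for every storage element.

β0 stroke at J1
β1 stroke at R1
β2 stroke at J1
β3 stroke at J1

bond 0 |J1  (Se1: effort source, stroke at far end)
bond 3 |J1  (Se2 (Se) sets effort on bond)
bond 2 |J1  (C1 outputs effort q/C1)
bond 1 |R1  (J1 needs exactly one f-in)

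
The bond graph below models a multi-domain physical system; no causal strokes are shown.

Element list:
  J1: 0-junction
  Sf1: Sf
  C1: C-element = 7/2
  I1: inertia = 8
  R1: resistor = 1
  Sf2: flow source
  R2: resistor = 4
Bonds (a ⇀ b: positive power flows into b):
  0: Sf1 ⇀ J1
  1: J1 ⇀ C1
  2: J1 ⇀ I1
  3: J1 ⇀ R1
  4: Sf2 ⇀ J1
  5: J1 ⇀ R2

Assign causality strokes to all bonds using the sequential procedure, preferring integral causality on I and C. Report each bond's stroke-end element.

bond 0 →Sf1
bond 1 →J1
bond 2 →I1
bond 3 →R1
bond 4 →Sf2
bond 5 →R2

b0 |Sf1  (source Sf1 imposes f)
b4 |Sf2  (Sf2 (Sf) sets flow on bond)
b1 |J1  (prefer integral on C1)
b2 |I1  (common-e at J1 fixed by 1)
b3 |R1  (J1 effort already set via bond 1)
b5 |R2  (J1: bond 1 brought effort, rest push out)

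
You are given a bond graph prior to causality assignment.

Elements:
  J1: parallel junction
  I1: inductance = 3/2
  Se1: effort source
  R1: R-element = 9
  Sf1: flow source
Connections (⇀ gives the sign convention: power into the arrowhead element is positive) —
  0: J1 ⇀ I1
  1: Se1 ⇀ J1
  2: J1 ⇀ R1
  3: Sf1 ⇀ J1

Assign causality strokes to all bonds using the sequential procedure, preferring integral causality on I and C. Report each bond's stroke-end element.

b0 |I1
b1 |J1
b2 |R1
b3 |Sf1

β1 |J1  (Se1 (Se) sets effort on bond)
β3 |Sf1  (Sf1 (Sf) sets flow on bond)
β0 |I1  (0-jn J1 has e-setter on 1)
β2 |R1  (common-e at J1 fixed by 1)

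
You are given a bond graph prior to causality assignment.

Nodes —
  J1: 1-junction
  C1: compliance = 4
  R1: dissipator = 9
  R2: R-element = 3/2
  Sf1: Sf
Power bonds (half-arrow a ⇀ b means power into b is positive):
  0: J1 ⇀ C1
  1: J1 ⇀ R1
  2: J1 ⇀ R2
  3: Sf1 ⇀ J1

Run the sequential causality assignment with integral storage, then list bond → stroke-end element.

bond 0 |J1
bond 1 |J1
bond 2 |J1
bond 3 |Sf1

#3 |Sf1  (Sf1 fixes flow; stroke at Sf1)
#0 |J1  (J1 flow already set via bond 3)
#1 |J1  (common-f at J1 fixed by 3)
#2 |J1  (1-jn J1 has f-setter on 3)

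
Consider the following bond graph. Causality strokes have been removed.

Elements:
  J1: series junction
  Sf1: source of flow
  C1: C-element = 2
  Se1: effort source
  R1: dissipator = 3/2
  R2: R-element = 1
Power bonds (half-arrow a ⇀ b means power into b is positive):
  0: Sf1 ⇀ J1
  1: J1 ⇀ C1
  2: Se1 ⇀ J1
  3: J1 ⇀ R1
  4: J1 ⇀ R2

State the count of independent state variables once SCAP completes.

b0 stroke→Sf1  (Sf1 (Sf) sets flow on bond)
b2 stroke→J1  (source Se1 imposes e)
b1 stroke→J1  (J1: bond 0 brought flow, rest push out)
b3 stroke→J1  (common-f at J1 fixed by 0)
b4 stroke→J1  (J1 flow already set via bond 0)

1  (C1 all integral)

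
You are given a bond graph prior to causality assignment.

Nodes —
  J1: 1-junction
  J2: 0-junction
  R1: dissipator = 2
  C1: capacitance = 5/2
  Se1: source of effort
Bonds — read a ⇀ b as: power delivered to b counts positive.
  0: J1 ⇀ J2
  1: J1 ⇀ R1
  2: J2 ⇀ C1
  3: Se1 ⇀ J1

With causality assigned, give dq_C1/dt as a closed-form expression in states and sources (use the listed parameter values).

dq_C1/dt = E_Se1/2 - q_C1/5

bond 3 →J1  (Se1 fixes effort; stroke away)
bond 2 →J2  (C1 outputs effort q/C1)
bond 0 →J1  (0-jn J2 has e-setter on 2)
bond 1 →R1  (J1: last free bond brings flow in)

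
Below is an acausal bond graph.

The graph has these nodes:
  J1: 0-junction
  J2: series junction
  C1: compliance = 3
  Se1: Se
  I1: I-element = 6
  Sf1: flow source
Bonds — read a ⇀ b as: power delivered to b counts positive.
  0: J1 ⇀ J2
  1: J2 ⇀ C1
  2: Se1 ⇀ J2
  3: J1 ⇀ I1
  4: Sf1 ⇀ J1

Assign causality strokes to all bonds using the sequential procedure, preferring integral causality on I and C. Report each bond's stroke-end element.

β2 stroke→J2  (Se1 fixes effort; stroke away)
β4 stroke→Sf1  (source Sf1 imposes f)
β1 stroke→J2  (C1: C, integral causality)
β0 stroke→J1  (closing 1-jn rule on J2)
β3 stroke→I1  (0-jn J1 has e-setter on 0)

bond 0 stroke at J1
bond 1 stroke at J2
bond 2 stroke at J2
bond 3 stroke at I1
bond 4 stroke at Sf1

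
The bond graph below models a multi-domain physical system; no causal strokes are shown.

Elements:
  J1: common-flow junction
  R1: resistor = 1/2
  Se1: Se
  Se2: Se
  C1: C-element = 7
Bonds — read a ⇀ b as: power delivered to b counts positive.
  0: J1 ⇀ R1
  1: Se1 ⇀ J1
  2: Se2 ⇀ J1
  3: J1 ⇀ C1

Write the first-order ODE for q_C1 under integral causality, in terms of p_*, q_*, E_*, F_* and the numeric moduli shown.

dq_C1/dt = 2*E_Se1 + 2*E_Se2 - 2*q_C1/7

bond 1 →J1  (source Se1 imposes e)
bond 2 →J1  (Se2 (Se) sets effort on bond)
bond 3 →J1  (C1: C, integral causality)
bond 0 →R1  (closing 1-jn rule on J1)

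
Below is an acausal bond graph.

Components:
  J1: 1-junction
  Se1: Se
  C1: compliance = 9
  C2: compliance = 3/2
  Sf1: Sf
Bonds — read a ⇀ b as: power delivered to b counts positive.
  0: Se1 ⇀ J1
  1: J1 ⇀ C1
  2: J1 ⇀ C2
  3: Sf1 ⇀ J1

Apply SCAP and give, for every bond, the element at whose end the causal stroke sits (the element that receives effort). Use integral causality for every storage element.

β0 →J1
β1 →J1
β2 →J1
β3 →Sf1

b0 |J1  (Se1 (Se) sets effort on bond)
b3 |Sf1  (Sf1: flow source, stroke at near end)
b1 |J1  (J1 flow already set via bond 3)
b2 |J1  (1-jn J1 has f-setter on 3)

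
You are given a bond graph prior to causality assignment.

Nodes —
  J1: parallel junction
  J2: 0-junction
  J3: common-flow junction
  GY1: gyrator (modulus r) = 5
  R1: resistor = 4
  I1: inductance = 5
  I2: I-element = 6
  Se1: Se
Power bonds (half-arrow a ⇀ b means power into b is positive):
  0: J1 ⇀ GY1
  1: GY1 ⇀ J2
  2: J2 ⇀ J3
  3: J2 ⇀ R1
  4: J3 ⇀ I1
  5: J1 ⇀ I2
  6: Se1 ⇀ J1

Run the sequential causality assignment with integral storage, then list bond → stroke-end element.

b0 |GY1
b1 |GY1
b2 |J3
b3 |J2
b4 |I1
b5 |I2
b6 |J1

bond 6 →J1  (Se1: effort source, stroke at far end)
bond 0 →GY1  (J1: bond 6 brought effort, rest push out)
bond 5 →I2  (J1 effort already set via bond 6)
bond 1 →GY1  (through GY1, causality inverts; strokes same side of GY1)
bond 4 →I1  (prefer integral on I1)
bond 2 →J3  (J3 flow already set via bond 4)
bond 3 →J2  (J2 needs exactly one e-in)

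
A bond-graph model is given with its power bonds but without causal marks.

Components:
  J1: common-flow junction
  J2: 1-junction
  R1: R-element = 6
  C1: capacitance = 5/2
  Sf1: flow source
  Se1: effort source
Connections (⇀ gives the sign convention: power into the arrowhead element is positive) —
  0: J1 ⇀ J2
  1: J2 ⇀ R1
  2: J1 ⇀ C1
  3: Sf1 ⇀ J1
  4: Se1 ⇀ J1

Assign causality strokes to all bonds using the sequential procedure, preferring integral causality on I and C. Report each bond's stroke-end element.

b3 |Sf1  (Sf1 fixes flow; stroke at Sf1)
b4 |J1  (source Se1 imposes e)
b0 |J1  (common-f at J1 fixed by 3)
b2 |J1  (J1: bond 3 brought flow, rest push out)
b1 |J2  (J2 flow already set via bond 0)

β0 stroke→J1
β1 stroke→J2
β2 stroke→J1
β3 stroke→Sf1
β4 stroke→J1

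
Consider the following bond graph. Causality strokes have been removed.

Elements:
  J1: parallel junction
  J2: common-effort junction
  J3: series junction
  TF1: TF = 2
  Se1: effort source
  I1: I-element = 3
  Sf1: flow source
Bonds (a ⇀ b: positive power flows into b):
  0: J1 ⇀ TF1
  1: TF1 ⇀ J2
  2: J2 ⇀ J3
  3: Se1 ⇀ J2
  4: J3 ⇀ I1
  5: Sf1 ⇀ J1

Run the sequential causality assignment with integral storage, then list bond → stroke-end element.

#3 |J2  (Se1 fixes effort; stroke away)
#5 |Sf1  (Sf1: flow source, stroke at near end)
#0 |J1  (J1 needs exactly one e-in)
#1 |TF1  (common-e at J2 fixed by 3)
#2 |J3  (J2: bond 3 brought effort, rest push out)
#4 |I1  (J3 needs exactly one f-in)

β0 stroke→J1
β1 stroke→TF1
β2 stroke→J3
β3 stroke→J2
β4 stroke→I1
β5 stroke→Sf1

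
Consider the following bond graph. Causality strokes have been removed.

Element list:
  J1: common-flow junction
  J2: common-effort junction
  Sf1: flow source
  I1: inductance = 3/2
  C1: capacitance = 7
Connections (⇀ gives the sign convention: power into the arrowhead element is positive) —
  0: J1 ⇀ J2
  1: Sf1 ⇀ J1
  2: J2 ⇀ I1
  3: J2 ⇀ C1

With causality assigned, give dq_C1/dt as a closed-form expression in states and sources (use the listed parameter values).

dq_C1/dt = F_Sf1 - 2*p_I1/3

#1 stroke→Sf1  (source Sf1 imposes f)
#0 stroke→J1  (J1 flow already set via bond 1)
#2 stroke→I1  (I1 outputs flow p/I1)
#3 stroke→J2  (J2 needs exactly one e-in)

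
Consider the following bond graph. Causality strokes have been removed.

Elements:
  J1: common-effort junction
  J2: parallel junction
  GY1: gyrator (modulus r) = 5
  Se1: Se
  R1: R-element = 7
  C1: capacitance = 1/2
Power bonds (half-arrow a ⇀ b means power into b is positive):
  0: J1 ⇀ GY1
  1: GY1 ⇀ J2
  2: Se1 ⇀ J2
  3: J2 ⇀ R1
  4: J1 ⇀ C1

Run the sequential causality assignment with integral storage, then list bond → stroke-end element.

β2 |J2  (source Se1 imposes e)
β1 |GY1  (J2: bond 2 brought effort, rest push out)
β3 |R1  (J2: bond 2 brought effort, rest push out)
β0 |GY1  (GY1 both-in/both-out from 1)
β4 |J1  (only one effort-in slot at J1)

bond 0 stroke→GY1
bond 1 stroke→GY1
bond 2 stroke→J2
bond 3 stroke→R1
bond 4 stroke→J1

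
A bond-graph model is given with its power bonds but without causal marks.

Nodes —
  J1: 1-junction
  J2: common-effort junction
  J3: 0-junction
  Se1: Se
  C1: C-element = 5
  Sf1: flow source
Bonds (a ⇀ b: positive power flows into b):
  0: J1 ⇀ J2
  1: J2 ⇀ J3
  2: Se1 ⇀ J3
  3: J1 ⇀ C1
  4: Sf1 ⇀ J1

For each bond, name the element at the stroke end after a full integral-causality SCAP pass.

b0 |J1
b1 |J2
b2 |J3
b3 |J1
b4 |Sf1

bond 2 stroke at J3  (source Se1 imposes e)
bond 4 stroke at Sf1  (Sf1 fixes flow; stroke at Sf1)
bond 0 stroke at J1  (common-f at J1 fixed by 4)
bond 3 stroke at J1  (J1: bond 4 brought flow, rest push out)
bond 1 stroke at J2  (closing 0-jn rule on J2)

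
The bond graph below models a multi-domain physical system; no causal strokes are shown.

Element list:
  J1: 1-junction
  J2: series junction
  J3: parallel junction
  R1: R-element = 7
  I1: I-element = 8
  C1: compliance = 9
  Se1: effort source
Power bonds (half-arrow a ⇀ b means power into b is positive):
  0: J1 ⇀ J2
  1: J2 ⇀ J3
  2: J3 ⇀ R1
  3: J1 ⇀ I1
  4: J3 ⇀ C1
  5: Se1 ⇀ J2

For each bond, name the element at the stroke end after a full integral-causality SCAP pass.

#5 stroke→J2  (source Se1 imposes e)
#3 stroke→I1  (I1: I, integral causality)
#0 stroke→J1  (J1: bond 3 brought flow, rest push out)
#1 stroke→J2  (J2 flow already set via bond 0)
#4 stroke→J3  (C1: C, integral causality)
#2 stroke→R1  (J3: bond 4 brought effort, rest push out)

β0 stroke→J1
β1 stroke→J2
β2 stroke→R1
β3 stroke→I1
β4 stroke→J3
β5 stroke→J2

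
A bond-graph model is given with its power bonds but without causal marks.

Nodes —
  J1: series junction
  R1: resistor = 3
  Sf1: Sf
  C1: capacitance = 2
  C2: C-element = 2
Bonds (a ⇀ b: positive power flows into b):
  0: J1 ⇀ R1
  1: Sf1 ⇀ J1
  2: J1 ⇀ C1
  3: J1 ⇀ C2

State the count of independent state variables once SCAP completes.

b1 |Sf1  (Sf1 fixes flow; stroke at Sf1)
b0 |J1  (1-jn J1 has f-setter on 1)
b2 |J1  (J1 flow already set via bond 1)
b3 |J1  (J1 flow already set via bond 1)

2  (C1, C2 all integral)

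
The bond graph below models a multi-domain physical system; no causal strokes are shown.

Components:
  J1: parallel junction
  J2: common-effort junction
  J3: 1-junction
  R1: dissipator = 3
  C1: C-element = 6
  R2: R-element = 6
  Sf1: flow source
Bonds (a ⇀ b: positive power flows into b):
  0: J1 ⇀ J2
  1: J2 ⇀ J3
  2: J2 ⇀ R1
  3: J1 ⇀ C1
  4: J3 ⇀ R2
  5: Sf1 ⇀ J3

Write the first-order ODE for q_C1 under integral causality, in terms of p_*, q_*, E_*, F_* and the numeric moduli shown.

β5 →Sf1  (Sf1: flow source, stroke at near end)
β1 →J3  (J3: bond 5 brought flow, rest push out)
β4 →J3  (1-jn J3 has f-setter on 5)
β3 →J1  (C1 integral (e out))
β0 →J2  (common-e at J1 fixed by 3)
β2 →R1  (common-e at J2 fixed by 0)

dq_C1/dt = -F_Sf1 - q_C1/18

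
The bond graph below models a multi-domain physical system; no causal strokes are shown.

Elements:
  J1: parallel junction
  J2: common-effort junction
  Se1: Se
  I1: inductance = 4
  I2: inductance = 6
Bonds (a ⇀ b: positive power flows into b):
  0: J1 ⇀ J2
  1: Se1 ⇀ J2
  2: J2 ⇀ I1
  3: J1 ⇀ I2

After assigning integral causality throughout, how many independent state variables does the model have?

2  (I1, I2 all integral)

b1 |J2  (Se1: effort source, stroke at far end)
b0 |J1  (J2 effort already set via bond 1)
b2 |I1  (J2: bond 1 brought effort, rest push out)
b3 |I2  (J1: bond 0 brought effort, rest push out)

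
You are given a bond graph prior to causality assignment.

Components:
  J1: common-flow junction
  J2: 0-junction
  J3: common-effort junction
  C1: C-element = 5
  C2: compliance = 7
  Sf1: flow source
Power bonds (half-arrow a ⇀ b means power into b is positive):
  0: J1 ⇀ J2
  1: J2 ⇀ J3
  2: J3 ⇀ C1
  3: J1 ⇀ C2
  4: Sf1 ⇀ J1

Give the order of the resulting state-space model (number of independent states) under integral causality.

β4 stroke at Sf1  (Sf1 (Sf) sets flow on bond)
β0 stroke at J1  (J1: bond 4 brought flow, rest push out)
β3 stroke at J1  (1-jn J1 has f-setter on 4)
β1 stroke at J2  (J2: last free bond brings effort in)
β2 stroke at J3  (J3 needs exactly one e-in)

2  (C1, C2 all integral)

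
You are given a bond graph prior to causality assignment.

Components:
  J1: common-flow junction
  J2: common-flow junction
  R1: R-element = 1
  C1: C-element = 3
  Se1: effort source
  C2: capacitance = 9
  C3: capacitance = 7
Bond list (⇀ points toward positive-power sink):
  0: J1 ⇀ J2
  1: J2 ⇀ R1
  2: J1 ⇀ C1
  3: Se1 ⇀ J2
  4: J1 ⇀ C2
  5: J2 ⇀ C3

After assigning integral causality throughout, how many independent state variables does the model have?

3  (C1, C2, C3 all integral)

β3 stroke→J2  (Se1: effort source, stroke at far end)
β2 stroke→J1  (C1: C, integral causality)
β4 stroke→J1  (prefer integral on C2)
β0 stroke→J2  (only one flow-in slot at J1)
β5 stroke→J2  (C3 outputs effort q/C3)
β1 stroke→R1  (only one flow-in slot at J2)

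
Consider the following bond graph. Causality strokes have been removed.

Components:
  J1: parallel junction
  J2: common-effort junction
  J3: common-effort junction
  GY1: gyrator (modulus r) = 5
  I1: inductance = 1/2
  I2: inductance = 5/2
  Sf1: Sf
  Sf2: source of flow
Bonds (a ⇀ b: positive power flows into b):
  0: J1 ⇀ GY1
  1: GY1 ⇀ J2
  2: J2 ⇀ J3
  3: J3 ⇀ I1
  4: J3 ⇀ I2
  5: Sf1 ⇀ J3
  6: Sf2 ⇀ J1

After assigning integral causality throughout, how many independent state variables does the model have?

bond 5 |Sf1  (source Sf1 imposes f)
bond 6 |Sf2  (Sf2: flow source, stroke at near end)
bond 0 |J1  (J1 needs exactly one e-in)
bond 1 |J2  (GY GY1: same side as bond 0)
bond 2 |J3  (J2: bond 1 brought effort, rest push out)
bond 3 |I1  (J3: bond 2 brought effort, rest push out)
bond 4 |I2  (J3: bond 2 brought effort, rest push out)

2  (I1, I2 all integral)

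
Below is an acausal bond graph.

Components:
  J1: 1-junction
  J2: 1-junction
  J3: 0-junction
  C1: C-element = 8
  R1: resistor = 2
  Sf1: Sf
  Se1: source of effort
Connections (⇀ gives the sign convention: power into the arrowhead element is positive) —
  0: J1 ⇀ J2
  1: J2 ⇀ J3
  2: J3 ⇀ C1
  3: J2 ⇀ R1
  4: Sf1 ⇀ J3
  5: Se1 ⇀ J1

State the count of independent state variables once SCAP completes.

1  (C1 all integral)

bond 4 stroke→Sf1  (Sf1: flow source, stroke at near end)
bond 5 stroke→J1  (Se1 fixes effort; stroke away)
bond 0 stroke→J2  (J1: last free bond brings flow in)
bond 2 stroke→J3  (C1 integral (e out))
bond 1 stroke→J2  (common-e at J3 fixed by 2)
bond 3 stroke→R1  (closing 1-jn rule on J2)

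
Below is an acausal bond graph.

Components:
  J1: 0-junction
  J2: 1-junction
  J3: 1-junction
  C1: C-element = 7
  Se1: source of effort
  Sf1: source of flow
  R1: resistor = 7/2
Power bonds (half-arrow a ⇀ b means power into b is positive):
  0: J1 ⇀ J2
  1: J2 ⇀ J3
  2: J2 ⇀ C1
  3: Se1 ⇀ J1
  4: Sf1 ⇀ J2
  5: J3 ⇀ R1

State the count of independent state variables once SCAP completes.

b3 stroke→J1  (Se1 (Se) sets effort on bond)
b4 stroke→Sf1  (source Sf1 imposes f)
b0 stroke→J2  (J1 effort already set via bond 3)
b1 stroke→J2  (J2: bond 4 brought flow, rest push out)
b2 stroke→J2  (J2: bond 4 brought flow, rest push out)
b5 stroke→J3  (J3 flow already set via bond 1)

1  (C1 all integral)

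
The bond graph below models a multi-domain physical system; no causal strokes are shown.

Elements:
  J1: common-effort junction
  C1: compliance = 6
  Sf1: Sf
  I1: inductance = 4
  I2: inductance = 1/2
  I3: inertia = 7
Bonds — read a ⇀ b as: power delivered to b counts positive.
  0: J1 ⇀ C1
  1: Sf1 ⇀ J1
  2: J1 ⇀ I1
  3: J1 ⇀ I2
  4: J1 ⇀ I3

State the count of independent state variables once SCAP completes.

4  (C1, I1, I2, I3 all integral)

b1 →Sf1  (Sf1: flow source, stroke at near end)
b0 →J1  (C1 outputs effort q/C1)
b2 →I1  (common-e at J1 fixed by 0)
b3 →I2  (J1: bond 0 brought effort, rest push out)
b4 →I3  (J1 effort already set via bond 0)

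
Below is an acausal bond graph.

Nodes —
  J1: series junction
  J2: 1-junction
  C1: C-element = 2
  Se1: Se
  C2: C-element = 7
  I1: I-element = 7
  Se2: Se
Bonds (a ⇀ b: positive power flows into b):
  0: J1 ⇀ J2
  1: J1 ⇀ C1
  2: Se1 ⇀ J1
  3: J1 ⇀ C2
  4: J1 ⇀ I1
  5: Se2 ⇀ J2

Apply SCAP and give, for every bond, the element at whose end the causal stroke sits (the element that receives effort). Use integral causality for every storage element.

bond 2 →J1  (Se1 (Se) sets effort on bond)
bond 5 →J2  (source Se2 imposes e)
bond 0 →J1  (J2: last free bond brings flow in)
bond 1 →J1  (C1 integral (e out))
bond 3 →J1  (prefer integral on C2)
bond 4 →I1  (J1: last free bond brings flow in)

β0 |J1
β1 |J1
β2 |J1
β3 |J1
β4 |I1
β5 |J2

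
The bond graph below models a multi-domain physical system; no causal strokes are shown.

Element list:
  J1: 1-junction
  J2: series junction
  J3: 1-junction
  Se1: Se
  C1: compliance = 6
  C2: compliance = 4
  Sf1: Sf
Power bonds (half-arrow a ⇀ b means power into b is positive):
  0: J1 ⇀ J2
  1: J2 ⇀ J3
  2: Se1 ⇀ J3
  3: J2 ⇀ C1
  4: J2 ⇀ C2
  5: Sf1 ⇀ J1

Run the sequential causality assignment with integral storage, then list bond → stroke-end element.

bond 2 stroke at J3  (Se1 fixes effort; stroke away)
bond 5 stroke at Sf1  (Sf1 fixes flow; stroke at Sf1)
bond 0 stroke at J1  (common-f at J1 fixed by 5)
bond 1 stroke at J2  (J2 flow already set via bond 0)
bond 3 stroke at J2  (1-jn J2 has f-setter on 0)
bond 4 stroke at J2  (1-jn J2 has f-setter on 0)

β0 stroke→J1
β1 stroke→J2
β2 stroke→J3
β3 stroke→J2
β4 stroke→J2
β5 stroke→Sf1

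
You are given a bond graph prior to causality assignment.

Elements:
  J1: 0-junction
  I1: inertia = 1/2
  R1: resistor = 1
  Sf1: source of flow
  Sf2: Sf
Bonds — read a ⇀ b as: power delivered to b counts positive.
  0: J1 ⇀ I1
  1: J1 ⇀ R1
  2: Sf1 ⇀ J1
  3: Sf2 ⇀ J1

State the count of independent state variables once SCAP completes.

#2 |Sf1  (Sf1 fixes flow; stroke at Sf1)
#3 |Sf2  (Sf2 fixes flow; stroke at Sf2)
#0 |I1  (prefer integral on I1)
#1 |J1  (J1: last free bond brings effort in)

1  (I1 all integral)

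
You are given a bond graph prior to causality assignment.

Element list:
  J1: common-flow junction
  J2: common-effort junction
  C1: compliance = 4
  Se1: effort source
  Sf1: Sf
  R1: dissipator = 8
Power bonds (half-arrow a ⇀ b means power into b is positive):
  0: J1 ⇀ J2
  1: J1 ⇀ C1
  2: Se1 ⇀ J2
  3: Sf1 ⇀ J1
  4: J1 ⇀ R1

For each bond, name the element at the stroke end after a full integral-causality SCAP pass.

bond 2 |J2  (Se1: effort source, stroke at far end)
bond 3 |Sf1  (Sf1: flow source, stroke at near end)
bond 0 |J1  (J1 flow already set via bond 3)
bond 1 |J1  (1-jn J1 has f-setter on 3)
bond 4 |J1  (J1 flow already set via bond 3)

#0 stroke→J1
#1 stroke→J1
#2 stroke→J2
#3 stroke→Sf1
#4 stroke→J1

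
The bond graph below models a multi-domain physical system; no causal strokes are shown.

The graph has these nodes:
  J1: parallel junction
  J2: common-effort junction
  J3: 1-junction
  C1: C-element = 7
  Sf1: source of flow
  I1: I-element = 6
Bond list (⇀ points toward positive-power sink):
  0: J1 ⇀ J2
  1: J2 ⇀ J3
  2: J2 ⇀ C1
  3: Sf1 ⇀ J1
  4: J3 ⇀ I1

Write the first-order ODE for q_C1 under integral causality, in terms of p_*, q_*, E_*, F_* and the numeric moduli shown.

β3 stroke at Sf1  (Sf1 fixes flow; stroke at Sf1)
β0 stroke at J1  (closing 0-jn rule on J1)
β2 stroke at J2  (C1 integral (e out))
β1 stroke at J3  (common-e at J2 fixed by 2)
β4 stroke at I1  (closing 1-jn rule on J3)

dq_C1/dt = F_Sf1 - p_I1/6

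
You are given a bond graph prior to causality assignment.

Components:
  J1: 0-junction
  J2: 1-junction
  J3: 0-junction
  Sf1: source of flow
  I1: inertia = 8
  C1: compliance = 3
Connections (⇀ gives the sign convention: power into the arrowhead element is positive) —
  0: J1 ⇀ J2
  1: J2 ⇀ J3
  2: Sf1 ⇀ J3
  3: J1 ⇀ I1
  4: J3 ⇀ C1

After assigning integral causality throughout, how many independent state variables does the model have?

2  (C1, I1 all integral)

b2 stroke at Sf1  (Sf1: flow source, stroke at near end)
b3 stroke at I1  (I1: I, integral causality)
b0 stroke at J1  (only one effort-in slot at J1)
b1 stroke at J2  (1-jn J2 has f-setter on 0)
b4 stroke at J3  (only one effort-in slot at J3)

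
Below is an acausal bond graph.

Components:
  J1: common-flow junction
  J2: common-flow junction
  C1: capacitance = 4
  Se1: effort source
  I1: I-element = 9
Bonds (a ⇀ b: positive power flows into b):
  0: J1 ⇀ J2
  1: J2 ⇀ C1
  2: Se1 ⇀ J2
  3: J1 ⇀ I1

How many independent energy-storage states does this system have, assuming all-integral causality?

b2 stroke at J2  (Se1: effort source, stroke at far end)
b1 stroke at J2  (C1 integral (e out))
b0 stroke at J1  (J2 needs exactly one f-in)
b3 stroke at I1  (J1: last free bond brings flow in)

2  (C1, I1 all integral)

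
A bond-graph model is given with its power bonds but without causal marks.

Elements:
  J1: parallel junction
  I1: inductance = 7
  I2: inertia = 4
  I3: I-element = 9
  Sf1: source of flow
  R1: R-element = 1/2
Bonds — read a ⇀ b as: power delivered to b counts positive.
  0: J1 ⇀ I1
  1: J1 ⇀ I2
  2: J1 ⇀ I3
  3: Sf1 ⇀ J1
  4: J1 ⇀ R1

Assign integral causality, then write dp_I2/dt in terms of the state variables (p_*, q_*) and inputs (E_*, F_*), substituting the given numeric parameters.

dp_I2/dt = F_Sf1/2 - p_I1/14 - p_I2/8 - p_I3/18

#3 stroke→Sf1  (Sf1: flow source, stroke at near end)
#0 stroke→I1  (I1 integral (f out))
#1 stroke→I2  (I2 integral (f out))
#2 stroke→I3  (I3 outputs flow p/I3)
#4 stroke→J1  (J1 needs exactly one e-in)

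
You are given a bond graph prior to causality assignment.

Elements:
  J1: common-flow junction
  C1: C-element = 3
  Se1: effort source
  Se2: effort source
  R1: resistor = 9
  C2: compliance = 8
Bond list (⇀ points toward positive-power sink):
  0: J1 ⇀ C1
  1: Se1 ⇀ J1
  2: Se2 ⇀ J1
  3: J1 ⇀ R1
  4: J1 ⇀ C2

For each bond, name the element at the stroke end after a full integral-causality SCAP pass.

β0 |J1
β1 |J1
β2 |J1
β3 |R1
β4 |J1

β1 |J1  (Se1 fixes effort; stroke away)
β2 |J1  (Se2: effort source, stroke at far end)
β0 |J1  (C1 integral (e out))
β4 |J1  (prefer integral on C2)
β3 |R1  (J1: last free bond brings flow in)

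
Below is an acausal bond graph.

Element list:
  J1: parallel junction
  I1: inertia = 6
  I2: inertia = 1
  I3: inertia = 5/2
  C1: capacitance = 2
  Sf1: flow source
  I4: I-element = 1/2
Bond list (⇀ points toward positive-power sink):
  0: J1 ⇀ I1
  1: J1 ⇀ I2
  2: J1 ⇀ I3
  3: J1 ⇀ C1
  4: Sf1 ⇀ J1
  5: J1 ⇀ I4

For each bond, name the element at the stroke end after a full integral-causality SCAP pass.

bond 4 stroke at Sf1  (Sf1: flow source, stroke at near end)
bond 0 stroke at I1  (I1 integral (f out))
bond 1 stroke at I2  (I2 integral (f out))
bond 2 stroke at I3  (I3: I, integral causality)
bond 3 stroke at J1  (C1: C, integral causality)
bond 5 stroke at I4  (J1 effort already set via bond 3)

b0 |I1
b1 |I2
b2 |I3
b3 |J1
b4 |Sf1
b5 |I4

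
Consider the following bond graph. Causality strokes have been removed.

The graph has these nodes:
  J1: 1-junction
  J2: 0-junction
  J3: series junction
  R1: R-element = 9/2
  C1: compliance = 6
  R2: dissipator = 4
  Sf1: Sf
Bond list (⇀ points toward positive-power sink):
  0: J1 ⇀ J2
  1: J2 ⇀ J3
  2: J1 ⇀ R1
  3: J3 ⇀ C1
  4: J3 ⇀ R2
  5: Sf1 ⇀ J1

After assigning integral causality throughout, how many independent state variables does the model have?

bond 5 |Sf1  (Sf1 fixes flow; stroke at Sf1)
bond 0 |J1  (J1: bond 5 brought flow, rest push out)
bond 2 |J1  (1-jn J1 has f-setter on 5)
bond 1 |J2  (only one effort-in slot at J2)
bond 3 |J3  (common-f at J3 fixed by 1)
bond 4 |J3  (common-f at J3 fixed by 1)

1  (C1 all integral)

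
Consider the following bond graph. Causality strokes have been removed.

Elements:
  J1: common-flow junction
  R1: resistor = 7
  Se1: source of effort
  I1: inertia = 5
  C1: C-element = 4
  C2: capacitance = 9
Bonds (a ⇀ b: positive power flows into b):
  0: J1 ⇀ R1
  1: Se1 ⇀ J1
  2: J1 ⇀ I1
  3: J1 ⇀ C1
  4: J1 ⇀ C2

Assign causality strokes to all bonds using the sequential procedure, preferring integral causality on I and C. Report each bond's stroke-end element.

#1 stroke at J1  (source Se1 imposes e)
#2 stroke at I1  (I1 outputs flow p/I1)
#0 stroke at J1  (1-jn J1 has f-setter on 2)
#3 stroke at J1  (1-jn J1 has f-setter on 2)
#4 stroke at J1  (J1 flow already set via bond 2)

β0 |J1
β1 |J1
β2 |I1
β3 |J1
β4 |J1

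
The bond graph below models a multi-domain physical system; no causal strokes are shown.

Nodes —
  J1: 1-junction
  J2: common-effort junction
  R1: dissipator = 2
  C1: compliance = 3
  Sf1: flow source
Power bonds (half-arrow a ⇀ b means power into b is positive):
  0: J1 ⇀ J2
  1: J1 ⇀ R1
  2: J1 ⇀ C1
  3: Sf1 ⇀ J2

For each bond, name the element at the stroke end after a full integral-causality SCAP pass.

bond 3 stroke→Sf1  (Sf1 (Sf) sets flow on bond)
bond 0 stroke→J2  (J2 needs exactly one e-in)
bond 1 stroke→J1  (J1 flow already set via bond 0)
bond 2 stroke→J1  (1-jn J1 has f-setter on 0)

#0 stroke at J2
#1 stroke at J1
#2 stroke at J1
#3 stroke at Sf1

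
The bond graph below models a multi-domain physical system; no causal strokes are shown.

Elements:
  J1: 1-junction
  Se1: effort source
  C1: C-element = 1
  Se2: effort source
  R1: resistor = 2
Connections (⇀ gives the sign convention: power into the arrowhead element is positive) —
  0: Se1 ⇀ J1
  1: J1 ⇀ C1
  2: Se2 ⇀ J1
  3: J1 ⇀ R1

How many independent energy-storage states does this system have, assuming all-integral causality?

#0 stroke at J1  (Se1: effort source, stroke at far end)
#2 stroke at J1  (Se2 fixes effort; stroke away)
#1 stroke at J1  (C1 outputs effort q/C1)
#3 stroke at R1  (closing 1-jn rule on J1)

1  (C1 all integral)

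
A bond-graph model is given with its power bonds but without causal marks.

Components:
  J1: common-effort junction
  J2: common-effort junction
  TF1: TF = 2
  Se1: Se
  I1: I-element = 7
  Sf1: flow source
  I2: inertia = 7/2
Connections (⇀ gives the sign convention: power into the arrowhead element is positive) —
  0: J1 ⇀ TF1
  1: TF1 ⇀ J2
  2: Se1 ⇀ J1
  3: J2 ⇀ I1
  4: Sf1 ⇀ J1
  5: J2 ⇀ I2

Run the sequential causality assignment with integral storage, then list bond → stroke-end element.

#0 stroke→TF1
#1 stroke→J2
#2 stroke→J1
#3 stroke→I1
#4 stroke→Sf1
#5 stroke→I2

β2 stroke→J1  (Se1 (Se) sets effort on bond)
β4 stroke→Sf1  (Sf1 (Sf) sets flow on bond)
β0 stroke→TF1  (J1: bond 2 brought effort, rest push out)
β1 stroke→J2  (TF1 one-in-one-out from 0)
β3 stroke→I1  (J2: bond 1 brought effort, rest push out)
β5 stroke→I2  (J2 effort already set via bond 1)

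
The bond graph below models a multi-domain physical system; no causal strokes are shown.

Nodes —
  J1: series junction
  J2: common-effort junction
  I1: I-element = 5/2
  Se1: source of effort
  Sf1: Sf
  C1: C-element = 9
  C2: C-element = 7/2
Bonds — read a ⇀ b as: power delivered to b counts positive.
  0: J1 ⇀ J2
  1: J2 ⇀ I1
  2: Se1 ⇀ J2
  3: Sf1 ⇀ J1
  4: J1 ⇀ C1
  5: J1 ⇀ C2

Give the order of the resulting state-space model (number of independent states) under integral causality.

3  (C1, C2, I1 all integral)

β2 →J2  (source Se1 imposes e)
β3 →Sf1  (Sf1: flow source, stroke at near end)
β0 →J1  (J1 flow already set via bond 3)
β4 →J1  (J1 flow already set via bond 3)
β5 →J1  (1-jn J1 has f-setter on 3)
β1 →I1  (common-e at J2 fixed by 2)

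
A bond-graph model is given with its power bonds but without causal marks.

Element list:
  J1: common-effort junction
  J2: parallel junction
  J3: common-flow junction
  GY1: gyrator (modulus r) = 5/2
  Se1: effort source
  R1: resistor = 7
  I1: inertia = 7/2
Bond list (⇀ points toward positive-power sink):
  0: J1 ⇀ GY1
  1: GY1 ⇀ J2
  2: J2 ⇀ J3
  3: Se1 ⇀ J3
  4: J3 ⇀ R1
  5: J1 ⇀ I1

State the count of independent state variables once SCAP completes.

1  (I1 all integral)

#3 →J3  (Se1 (Se) sets effort on bond)
#5 →I1  (I1 integral (f out))
#0 →J1  (J1: last free bond brings effort in)
#1 →J2  (through GY1, causality inverts; strokes same side of GY1)
#2 →J3  (J2 effort already set via bond 1)
#4 →R1  (J3: last free bond brings flow in)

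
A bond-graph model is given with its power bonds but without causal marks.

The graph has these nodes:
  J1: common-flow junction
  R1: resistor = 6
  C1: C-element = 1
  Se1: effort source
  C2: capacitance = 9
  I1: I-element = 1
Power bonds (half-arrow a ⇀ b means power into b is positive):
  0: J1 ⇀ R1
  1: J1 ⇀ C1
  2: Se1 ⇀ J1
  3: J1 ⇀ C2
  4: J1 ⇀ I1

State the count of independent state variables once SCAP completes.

3  (C1, C2, I1 all integral)

bond 2 →J1  (Se1 (Se) sets effort on bond)
bond 1 →J1  (C1 integral (e out))
bond 3 →J1  (C2 outputs effort q/C2)
bond 4 →I1  (I1 outputs flow p/I1)
bond 0 →J1  (J1 flow already set via bond 4)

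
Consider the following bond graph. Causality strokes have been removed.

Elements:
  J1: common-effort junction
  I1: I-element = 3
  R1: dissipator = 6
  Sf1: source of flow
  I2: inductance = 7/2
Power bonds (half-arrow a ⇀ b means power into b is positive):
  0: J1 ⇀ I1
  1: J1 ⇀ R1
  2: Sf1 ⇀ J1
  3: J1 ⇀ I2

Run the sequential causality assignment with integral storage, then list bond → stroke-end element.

#2 →Sf1  (Sf1 fixes flow; stroke at Sf1)
#0 →I1  (I1 integral (f out))
#3 →I2  (prefer integral on I2)
#1 →J1  (only one effort-in slot at J1)

bond 0 →I1
bond 1 →J1
bond 2 →Sf1
bond 3 →I2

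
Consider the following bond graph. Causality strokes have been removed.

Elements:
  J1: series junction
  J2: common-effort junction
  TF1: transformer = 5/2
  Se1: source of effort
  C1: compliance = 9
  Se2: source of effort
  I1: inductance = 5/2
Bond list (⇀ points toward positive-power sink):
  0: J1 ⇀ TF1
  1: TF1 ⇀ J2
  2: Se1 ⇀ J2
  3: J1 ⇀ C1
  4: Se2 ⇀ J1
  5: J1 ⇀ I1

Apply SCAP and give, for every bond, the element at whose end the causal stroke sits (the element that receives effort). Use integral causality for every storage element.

bond 2 →J2  (Se1 fixes effort; stroke away)
bond 4 →J1  (Se2: effort source, stroke at far end)
bond 1 →TF1  (common-e at J2 fixed by 2)
bond 0 →J1  (TF TF1: opposite of bond 1)
bond 3 →J1  (C1 outputs effort q/C1)
bond 5 →I1  (only one flow-in slot at J1)

β0 |J1
β1 |TF1
β2 |J2
β3 |J1
β4 |J1
β5 |I1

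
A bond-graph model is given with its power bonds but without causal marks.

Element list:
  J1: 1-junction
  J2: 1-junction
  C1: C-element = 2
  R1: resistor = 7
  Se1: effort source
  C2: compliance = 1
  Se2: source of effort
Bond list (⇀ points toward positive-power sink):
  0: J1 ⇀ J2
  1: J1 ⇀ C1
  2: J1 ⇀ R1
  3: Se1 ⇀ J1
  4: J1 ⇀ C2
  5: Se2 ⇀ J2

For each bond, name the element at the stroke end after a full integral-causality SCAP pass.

β3 →J1  (source Se1 imposes e)
β5 →J2  (Se2 fixes effort; stroke away)
β0 →J1  (J2 needs exactly one f-in)
β1 →J1  (C1 outputs effort q/C1)
β4 →J1  (C2: C, integral causality)
β2 →R1  (J1 needs exactly one f-in)

b0 stroke at J1
b1 stroke at J1
b2 stroke at R1
b3 stroke at J1
b4 stroke at J1
b5 stroke at J2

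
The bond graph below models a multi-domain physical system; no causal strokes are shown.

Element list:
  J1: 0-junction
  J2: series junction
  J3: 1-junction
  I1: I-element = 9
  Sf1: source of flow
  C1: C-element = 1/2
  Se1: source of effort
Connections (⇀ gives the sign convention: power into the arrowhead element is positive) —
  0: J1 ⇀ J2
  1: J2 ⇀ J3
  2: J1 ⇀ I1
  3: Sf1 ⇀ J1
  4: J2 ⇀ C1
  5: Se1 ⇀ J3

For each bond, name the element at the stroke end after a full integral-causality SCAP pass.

#0 |J1
#1 |J2
#2 |I1
#3 |Sf1
#4 |J2
#5 |J3

bond 3 |Sf1  (Sf1 fixes flow; stroke at Sf1)
bond 5 |J3  (Se1 fixes effort; stroke away)
bond 1 |J2  (only one flow-in slot at J3)
bond 2 |I1  (prefer integral on I1)
bond 0 |J1  (closing 0-jn rule on J1)
bond 4 |J2  (J2 flow already set via bond 0)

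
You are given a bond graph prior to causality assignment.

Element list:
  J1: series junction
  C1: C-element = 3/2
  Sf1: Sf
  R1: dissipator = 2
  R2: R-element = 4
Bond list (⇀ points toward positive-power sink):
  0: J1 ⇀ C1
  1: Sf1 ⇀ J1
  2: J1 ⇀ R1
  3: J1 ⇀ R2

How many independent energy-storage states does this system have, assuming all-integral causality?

#1 stroke at Sf1  (Sf1 (Sf) sets flow on bond)
#0 stroke at J1  (J1 flow already set via bond 1)
#2 stroke at J1  (common-f at J1 fixed by 1)
#3 stroke at J1  (J1 flow already set via bond 1)

1  (C1 all integral)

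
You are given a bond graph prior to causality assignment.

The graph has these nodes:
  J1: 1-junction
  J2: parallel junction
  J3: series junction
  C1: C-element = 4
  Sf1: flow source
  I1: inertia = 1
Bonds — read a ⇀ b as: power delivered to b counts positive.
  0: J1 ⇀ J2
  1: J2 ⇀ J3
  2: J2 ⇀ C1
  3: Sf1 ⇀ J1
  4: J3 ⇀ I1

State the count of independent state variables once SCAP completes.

2  (C1, I1 all integral)

#3 →Sf1  (source Sf1 imposes f)
#0 →J1  (1-jn J1 has f-setter on 3)
#2 →J2  (C1 outputs effort q/C1)
#1 →J3  (J2: bond 2 brought effort, rest push out)
#4 →I1  (J3 needs exactly one f-in)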